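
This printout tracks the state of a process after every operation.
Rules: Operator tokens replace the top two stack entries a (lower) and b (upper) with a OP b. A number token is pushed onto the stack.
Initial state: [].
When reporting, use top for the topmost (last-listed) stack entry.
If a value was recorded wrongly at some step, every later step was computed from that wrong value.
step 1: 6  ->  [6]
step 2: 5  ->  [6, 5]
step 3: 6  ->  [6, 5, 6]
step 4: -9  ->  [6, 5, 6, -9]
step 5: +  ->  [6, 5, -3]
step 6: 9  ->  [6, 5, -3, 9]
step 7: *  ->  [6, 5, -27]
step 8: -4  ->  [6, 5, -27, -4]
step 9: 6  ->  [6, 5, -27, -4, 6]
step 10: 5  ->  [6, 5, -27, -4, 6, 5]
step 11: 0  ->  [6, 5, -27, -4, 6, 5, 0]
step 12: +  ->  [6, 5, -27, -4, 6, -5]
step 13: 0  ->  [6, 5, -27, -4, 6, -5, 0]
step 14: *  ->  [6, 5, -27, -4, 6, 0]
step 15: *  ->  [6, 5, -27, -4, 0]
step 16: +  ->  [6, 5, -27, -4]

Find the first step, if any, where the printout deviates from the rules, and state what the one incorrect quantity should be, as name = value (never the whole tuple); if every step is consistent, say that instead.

Recomputing the run from the initial state:
step 1: [6]
step 2: [6, 5]
step 3: [6, 5, 6]
step 4: [6, 5, 6, -9]
step 5: [6, 5, -3]
step 6: [6, 5, -3, 9]
step 7: [6, 5, -27]
step 8: [6, 5, -27, -4]
step 9: [6, 5, -27, -4, 6]
step 10: [6, 5, -27, -4, 6, 5]
step 11: [6, 5, -27, -4, 6, 5, 0]
step 12: [6, 5, -27, -4, 6, 5]
step 13: [6, 5, -27, -4, 6, 5, 0]
step 14: [6, 5, -27, -4, 6, 0]
step 15: [6, 5, -27, -4, 0]
step 16: [6, 5, -27, -4]
The first disagreement with the printout is at step 12, where the value should be top = 5.

step 12, top = 5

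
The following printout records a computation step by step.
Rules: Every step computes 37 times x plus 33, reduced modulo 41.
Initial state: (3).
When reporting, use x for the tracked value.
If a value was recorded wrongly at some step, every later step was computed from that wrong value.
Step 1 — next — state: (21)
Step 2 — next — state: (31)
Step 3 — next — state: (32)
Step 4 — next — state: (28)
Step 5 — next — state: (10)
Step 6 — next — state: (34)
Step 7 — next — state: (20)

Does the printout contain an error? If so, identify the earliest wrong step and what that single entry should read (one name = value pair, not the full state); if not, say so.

Recomputing the run from the initial state:
step 1: x = 21
step 2: x = 31
step 3: x = 32
step 4: x = 28
step 5: x = 3
step 6: x = 21
step 7: x = 31
The first disagreement with the printout is at step 5, where the value should be x = 3.

step 5, x = 3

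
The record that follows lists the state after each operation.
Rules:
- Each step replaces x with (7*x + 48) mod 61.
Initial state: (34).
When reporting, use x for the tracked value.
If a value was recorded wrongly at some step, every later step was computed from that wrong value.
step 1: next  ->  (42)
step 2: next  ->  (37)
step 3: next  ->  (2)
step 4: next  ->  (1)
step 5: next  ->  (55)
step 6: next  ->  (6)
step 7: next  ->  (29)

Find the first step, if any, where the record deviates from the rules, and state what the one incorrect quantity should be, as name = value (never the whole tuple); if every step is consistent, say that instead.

no error

step 1: x = (7*34 + 48) mod 61 = 42 -> same as recorded
step 2: x = (7*42 + 48) mod 61 = 37 -> consistent with the record
step 3: x = (7*37 + 48) mod 61 = 2 -> no discrepancy
step 4: x = (7*2 + 48) mod 61 = 1 -> no discrepancy
step 5: x = (7*1 + 48) mod 61 = 55 -> matches
step 6: x = (7*55 + 48) mod 61 = 6 -> matches
step 7: x = (7*6 + 48) mod 61 = 29 -> same as recorded
The whole run recomputes cleanly — no discrepancies.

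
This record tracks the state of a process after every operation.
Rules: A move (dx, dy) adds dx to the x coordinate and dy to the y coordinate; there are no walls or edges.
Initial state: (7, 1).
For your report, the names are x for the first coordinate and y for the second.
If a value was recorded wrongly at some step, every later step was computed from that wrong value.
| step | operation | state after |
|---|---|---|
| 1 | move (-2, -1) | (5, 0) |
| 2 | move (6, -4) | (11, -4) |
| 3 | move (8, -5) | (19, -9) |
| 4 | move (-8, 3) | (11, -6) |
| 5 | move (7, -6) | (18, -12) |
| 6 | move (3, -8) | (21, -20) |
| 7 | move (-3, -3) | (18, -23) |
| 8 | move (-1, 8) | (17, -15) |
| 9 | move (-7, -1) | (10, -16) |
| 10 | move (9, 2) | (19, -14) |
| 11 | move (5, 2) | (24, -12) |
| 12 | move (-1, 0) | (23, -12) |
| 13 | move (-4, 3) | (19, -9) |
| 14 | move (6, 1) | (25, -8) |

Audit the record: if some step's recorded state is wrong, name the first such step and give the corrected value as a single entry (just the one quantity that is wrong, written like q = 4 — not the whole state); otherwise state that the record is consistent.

step 1: x = 7 + (-2) = 5, y = 1 + (-1) = 0 -> consistent with the record
step 2: x = 5 + (6) = 11, y = 0 + (-4) = -4 -> consistent with the record
step 3: x = 11 + (8) = 19, y = -4 + (-5) = -9 -> checks out
step 4: x = 19 + (-8) = 11, y = -9 + (3) = -6 -> in agreement
step 5: x = 11 + (7) = 18, y = -6 + (-6) = -12 -> consistent with the record
step 6: x = 18 + (3) = 21, y = -12 + (-8) = -20 -> in agreement
step 7: x = 21 + (-3) = 18, y = -20 + (-3) = -23 -> same as recorded
step 8: x = 18 + (-1) = 17, y = -23 + (8) = -15 -> verified
step 9: x = 17 + (-7) = 10, y = -15 + (-1) = -16 -> exactly as logged
step 10: x = 10 + (9) = 19, y = -16 + (2) = -14 -> exactly as logged
step 11: x = 19 + (5) = 24, y = -14 + (2) = -12 -> consistent with the record
step 12: x = 24 + (-1) = 23, y = -12 + (0) = -12 -> checks out
step 13: x = 23 + (-4) = 19, y = -12 + (3) = -9 -> in agreement
step 14: x = 19 + (6) = 25, y = -9 + (1) = -8 -> exactly as logged
Each recorded entry agrees with the recomputation.

no error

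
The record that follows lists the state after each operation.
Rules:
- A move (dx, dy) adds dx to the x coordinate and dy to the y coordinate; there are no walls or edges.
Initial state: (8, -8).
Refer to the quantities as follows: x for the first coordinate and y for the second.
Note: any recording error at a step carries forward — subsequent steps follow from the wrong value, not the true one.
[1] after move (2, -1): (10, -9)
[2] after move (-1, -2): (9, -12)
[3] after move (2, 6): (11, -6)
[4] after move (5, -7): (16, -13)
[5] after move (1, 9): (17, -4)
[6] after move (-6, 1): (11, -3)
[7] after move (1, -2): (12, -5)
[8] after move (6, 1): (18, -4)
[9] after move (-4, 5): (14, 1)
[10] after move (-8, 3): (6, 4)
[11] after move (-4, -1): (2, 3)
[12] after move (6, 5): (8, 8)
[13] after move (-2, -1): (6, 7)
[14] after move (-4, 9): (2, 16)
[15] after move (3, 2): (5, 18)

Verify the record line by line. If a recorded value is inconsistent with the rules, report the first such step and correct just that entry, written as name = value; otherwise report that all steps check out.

step 2, y = -11

1. x = 8 + (2) = 10, y = -8 + (-1) = -9 (same as recorded)
2. x = 10 + (-1) = 9, y = -9 + (-2) = -11 (the entry is off here)
That makes step 2 the first incorrect line — y = -11 is what it should show.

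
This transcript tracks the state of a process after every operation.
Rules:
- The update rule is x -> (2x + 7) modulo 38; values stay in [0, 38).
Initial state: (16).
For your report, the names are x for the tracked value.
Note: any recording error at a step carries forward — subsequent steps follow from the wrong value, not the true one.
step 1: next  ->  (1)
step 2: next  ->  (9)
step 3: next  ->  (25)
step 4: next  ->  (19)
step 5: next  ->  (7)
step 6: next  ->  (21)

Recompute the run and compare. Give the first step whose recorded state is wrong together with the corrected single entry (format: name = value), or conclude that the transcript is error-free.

no error

Recomputing the run from the initial state:
step 1: x = 1
step 2: x = 9
step 3: x = 25
step 4: x = 19
step 5: x = 7
step 6: x = 21
This matches the transcript at every step.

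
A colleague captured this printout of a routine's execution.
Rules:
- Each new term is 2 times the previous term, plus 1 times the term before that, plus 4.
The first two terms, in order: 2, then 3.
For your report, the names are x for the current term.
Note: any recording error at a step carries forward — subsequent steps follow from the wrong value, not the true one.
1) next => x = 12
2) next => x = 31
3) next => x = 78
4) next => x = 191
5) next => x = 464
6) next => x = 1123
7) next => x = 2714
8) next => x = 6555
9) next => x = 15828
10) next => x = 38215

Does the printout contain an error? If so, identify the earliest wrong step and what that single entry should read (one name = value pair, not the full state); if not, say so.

no error

step 1: x = 2*(3) + (1)*(2) + (4) = 12 -> verified
step 2: x = 2*(12) + (1)*(3) + (4) = 31 -> checks out
step 3: x = 2*(31) + (1)*(12) + (4) = 78 -> matches
step 4: x = 2*(78) + (1)*(31) + (4) = 191 -> exactly as logged
step 5: x = 2*(191) + (1)*(78) + (4) = 464 -> checks out
step 6: x = 2*(464) + (1)*(191) + (4) = 1123 -> confirmed correct
step 7: x = 2*(1123) + (1)*(464) + (4) = 2714 -> same as recorded
step 8: x = 2*(2714) + (1)*(1123) + (4) = 6555 -> exactly as logged
step 9: x = 2*(6555) + (1)*(2714) + (4) = 15828 -> exactly as logged
step 10: x = 2*(15828) + (1)*(6555) + (4) = 38215 -> no discrepancy
All steps check out; nothing to correct.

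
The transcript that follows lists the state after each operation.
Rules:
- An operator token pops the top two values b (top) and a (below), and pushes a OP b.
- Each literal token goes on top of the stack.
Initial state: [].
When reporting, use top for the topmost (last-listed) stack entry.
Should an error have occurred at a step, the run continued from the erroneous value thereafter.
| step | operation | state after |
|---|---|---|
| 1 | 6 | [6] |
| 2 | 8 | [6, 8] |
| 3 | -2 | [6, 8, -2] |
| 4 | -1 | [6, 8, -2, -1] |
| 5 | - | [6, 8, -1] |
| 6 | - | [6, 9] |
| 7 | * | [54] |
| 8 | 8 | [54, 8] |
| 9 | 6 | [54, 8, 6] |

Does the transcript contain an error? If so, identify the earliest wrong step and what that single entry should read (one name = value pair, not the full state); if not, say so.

no error

1. push 6: top = 6 (in agreement)
2. push 8: top = 8 (agrees with the transcript)
3. push -2: top = -2 (checks out)
4. push -1: top = -1 (consistent with the transcript)
5. -2 - -1 = -1 (verified)
6. 8 - -1 = 9 (matches)
7. 6 * 9 = 54 (in agreement)
8. push 8: top = 8 (exactly as logged)
9. push 6: top = 6 (matches)
Every step is consistent.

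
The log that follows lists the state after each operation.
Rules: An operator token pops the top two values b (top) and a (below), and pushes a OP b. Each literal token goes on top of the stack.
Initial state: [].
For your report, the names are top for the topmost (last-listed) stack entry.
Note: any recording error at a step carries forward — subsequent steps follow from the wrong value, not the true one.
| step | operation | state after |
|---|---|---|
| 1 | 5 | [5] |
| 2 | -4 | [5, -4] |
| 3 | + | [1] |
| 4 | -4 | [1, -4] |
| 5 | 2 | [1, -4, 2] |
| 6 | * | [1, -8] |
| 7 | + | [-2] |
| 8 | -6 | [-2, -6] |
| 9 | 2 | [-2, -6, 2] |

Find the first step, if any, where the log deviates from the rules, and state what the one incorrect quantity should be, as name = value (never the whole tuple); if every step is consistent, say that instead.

step 1: push 5: top = 5 -> consistent with the log
step 2: push -4: top = -4 -> checks out
step 3: 5 + -4 = 1 -> same as recorded
step 4: push -4: top = -4 -> verified
step 5: push 2: top = 2 -> verified
step 6: -4 * 2 = -8 -> no discrepancy
step 7: 1 + -8 = -7 -> the log disagrees here
The earliest wrong entry is at step 7: it should read top = -7.

step 7, top = -7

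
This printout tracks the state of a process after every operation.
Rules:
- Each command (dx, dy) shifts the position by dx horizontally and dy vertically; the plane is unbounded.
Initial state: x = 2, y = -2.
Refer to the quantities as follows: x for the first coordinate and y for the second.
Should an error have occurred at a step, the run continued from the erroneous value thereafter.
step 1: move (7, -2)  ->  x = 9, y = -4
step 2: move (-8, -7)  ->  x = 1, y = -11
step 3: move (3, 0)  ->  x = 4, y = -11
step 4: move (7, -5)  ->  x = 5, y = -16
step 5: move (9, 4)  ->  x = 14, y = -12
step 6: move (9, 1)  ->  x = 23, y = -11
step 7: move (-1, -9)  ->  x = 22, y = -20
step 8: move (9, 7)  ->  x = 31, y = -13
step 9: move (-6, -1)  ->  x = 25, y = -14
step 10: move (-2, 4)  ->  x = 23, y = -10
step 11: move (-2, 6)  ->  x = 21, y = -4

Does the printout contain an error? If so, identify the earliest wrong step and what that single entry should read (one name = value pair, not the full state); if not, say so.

step 4, x = 11

1. x = 2 + (7) = 9, y = -2 + (-2) = -4 (exactly as logged)
2. x = 9 + (-8) = 1, y = -4 + (-7) = -11 (consistent with the printout)
3. x = 1 + (3) = 4, y = -11 + (0) = -11 (verified)
4. x = 4 + (7) = 11, y = -11 + (-5) = -16 (not what was recorded)
So the first discrepancy is step 4, where the right value is x = 11.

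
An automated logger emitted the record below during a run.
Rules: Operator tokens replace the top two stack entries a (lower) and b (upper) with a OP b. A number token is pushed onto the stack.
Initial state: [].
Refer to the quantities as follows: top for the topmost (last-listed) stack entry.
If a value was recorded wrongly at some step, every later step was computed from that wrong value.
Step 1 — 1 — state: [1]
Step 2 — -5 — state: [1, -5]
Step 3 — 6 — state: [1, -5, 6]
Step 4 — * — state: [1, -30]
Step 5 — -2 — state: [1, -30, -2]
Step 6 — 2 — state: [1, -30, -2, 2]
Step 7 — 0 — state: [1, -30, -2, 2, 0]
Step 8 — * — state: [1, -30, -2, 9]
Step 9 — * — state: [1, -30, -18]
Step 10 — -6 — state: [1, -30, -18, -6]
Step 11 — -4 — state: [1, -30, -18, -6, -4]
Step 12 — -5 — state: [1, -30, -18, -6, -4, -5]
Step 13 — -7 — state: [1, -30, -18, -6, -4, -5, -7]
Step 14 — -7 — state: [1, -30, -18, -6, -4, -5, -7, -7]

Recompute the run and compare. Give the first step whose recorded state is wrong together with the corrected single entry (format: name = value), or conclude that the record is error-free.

step 8, top = 0

1. push 1: top = 1 (exactly as logged)
2. push -5: top = -5 (checks out)
3. push 6: top = 6 (consistent with the record)
4. -5 * 6 = -30 (agrees with the record)
5. push -2: top = -2 (verified)
6. push 2: top = 2 (matches)
7. push 0: top = 0 (verified)
8. 2 * 0 = 0 (the recorded entry deviates here)
Conclusion: step 8 carries the first error; the entry should be top = 0.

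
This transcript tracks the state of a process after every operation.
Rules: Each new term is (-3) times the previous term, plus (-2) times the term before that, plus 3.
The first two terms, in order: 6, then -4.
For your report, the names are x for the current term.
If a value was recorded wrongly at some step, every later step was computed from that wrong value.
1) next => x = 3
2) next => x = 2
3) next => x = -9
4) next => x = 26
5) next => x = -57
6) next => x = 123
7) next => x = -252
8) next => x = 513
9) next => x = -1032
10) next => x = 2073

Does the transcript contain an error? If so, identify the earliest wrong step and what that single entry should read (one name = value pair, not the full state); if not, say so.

step 1: x = -3*(-4) + (-2)*(6) + (3) = 3 -> verified
step 2: x = -3*(3) + (-2)*(-4) + (3) = 2 -> verified
step 3: x = -3*(2) + (-2)*(3) + (3) = -9 -> confirmed correct
step 4: x = -3*(-9) + (-2)*(2) + (3) = 26 -> same as recorded
step 5: x = -3*(26) + (-2)*(-9) + (3) = -57 -> agrees with the transcript
step 6: x = -3*(-57) + (-2)*(26) + (3) = 122 -> the entry is off here
The audit stops at step 6: the recorded entry is wrong and should be x = 122.

step 6, x = 122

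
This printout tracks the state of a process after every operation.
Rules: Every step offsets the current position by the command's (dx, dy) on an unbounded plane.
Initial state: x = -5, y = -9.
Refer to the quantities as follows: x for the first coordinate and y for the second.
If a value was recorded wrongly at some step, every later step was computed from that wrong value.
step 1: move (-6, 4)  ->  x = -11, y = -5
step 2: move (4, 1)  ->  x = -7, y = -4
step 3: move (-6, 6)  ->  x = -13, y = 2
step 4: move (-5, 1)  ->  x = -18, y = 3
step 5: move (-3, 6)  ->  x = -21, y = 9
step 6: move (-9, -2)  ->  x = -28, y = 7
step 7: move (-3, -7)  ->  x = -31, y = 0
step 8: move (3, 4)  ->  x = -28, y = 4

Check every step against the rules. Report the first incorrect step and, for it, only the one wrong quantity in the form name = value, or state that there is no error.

1. x = -5 + (-6) = -11, y = -9 + (4) = -5 (exactly as logged)
2. x = -11 + (4) = -7, y = -5 + (1) = -4 (verified)
3. x = -7 + (-6) = -13, y = -4 + (6) = 2 (in agreement)
4. x = -13 + (-5) = -18, y = 2 + (1) = 3 (in agreement)
5. x = -18 + (-3) = -21, y = 3 + (6) = 9 (in agreement)
6. x = -21 + (-9) = -30, y = 9 + (-2) = 7 (the printout disagrees here)
The earliest wrong entry is at step 6: it should read x = -30.

step 6, x = -30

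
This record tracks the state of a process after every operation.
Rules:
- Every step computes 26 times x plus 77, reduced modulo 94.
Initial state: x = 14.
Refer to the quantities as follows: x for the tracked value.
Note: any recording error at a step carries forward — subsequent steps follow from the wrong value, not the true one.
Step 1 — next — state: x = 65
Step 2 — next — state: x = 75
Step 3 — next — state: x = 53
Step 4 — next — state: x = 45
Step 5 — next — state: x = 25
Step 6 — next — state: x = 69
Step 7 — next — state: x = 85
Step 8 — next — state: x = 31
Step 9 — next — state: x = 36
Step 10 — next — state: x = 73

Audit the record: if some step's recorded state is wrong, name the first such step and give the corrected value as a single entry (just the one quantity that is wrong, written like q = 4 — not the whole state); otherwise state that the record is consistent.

step 9, x = 37

Recomputing the run from the initial state:
step 1: x = 65
step 2: x = 75
step 3: x = 53
step 4: x = 45
step 5: x = 25
step 6: x = 69
step 7: x = 85
step 8: x = 31
step 9: x = 37
step 10: x = 5
The first disagreement with the record is at step 9, where the value should be x = 37.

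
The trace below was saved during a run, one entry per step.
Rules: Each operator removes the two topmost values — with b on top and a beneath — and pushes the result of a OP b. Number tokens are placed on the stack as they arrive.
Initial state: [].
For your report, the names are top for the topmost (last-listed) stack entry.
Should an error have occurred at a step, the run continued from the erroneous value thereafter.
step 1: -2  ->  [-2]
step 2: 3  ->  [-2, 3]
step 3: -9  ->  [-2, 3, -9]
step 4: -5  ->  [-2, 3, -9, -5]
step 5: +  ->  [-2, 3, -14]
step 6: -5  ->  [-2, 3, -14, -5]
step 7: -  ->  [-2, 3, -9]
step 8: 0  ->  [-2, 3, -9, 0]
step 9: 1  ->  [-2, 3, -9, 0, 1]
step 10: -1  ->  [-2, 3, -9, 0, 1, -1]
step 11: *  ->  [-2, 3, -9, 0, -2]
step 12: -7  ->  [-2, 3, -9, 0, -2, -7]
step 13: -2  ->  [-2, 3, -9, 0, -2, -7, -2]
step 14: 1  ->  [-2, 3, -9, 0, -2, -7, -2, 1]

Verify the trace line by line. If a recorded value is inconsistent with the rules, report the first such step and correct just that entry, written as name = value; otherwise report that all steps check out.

step 11, top = -1

Recomputing the run from the initial state:
step 1: [-2]
step 2: [-2, 3]
step 3: [-2, 3, -9]
step 4: [-2, 3, -9, -5]
step 5: [-2, 3, -14]
step 6: [-2, 3, -14, -5]
step 7: [-2, 3, -9]
step 8: [-2, 3, -9, 0]
step 9: [-2, 3, -9, 0, 1]
step 10: [-2, 3, -9, 0, 1, -1]
step 11: [-2, 3, -9, 0, -1]
step 12: [-2, 3, -9, 0, -1, -7]
step 13: [-2, 3, -9, 0, -1, -7, -2]
step 14: [-2, 3, -9, 0, -1, -7, -2, 1]
The first disagreement with the trace is at step 11, where the value should be top = -1.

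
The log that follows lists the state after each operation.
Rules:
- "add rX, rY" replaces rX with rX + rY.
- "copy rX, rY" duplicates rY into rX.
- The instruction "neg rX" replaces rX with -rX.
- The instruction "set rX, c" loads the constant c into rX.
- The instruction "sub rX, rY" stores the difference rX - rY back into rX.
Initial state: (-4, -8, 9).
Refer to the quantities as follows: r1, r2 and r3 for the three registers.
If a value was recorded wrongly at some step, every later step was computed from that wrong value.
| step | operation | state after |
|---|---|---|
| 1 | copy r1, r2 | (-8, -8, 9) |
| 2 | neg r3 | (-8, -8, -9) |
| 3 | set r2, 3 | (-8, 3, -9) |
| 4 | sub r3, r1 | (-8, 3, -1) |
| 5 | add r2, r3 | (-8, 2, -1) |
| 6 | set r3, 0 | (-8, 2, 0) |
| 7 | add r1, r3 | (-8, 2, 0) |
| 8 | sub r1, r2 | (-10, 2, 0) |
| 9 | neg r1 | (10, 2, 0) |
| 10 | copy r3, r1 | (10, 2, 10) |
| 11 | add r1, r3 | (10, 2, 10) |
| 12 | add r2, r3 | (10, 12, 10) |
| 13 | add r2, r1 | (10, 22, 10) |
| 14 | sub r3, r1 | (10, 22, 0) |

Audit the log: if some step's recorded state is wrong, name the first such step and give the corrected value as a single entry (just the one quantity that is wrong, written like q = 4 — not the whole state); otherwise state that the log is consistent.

Recomputing the run from the initial state:
step 1: r1 = -8, r2 = -8, r3 = 9
step 2: r1 = -8, r2 = -8, r3 = -9
step 3: r1 = -8, r2 = 3, r3 = -9
step 4: r1 = -8, r2 = 3, r3 = -1
step 5: r1 = -8, r2 = 2, r3 = -1
step 6: r1 = -8, r2 = 2, r3 = 0
step 7: r1 = -8, r2 = 2, r3 = 0
step 8: r1 = -10, r2 = 2, r3 = 0
step 9: r1 = 10, r2 = 2, r3 = 0
step 10: r1 = 10, r2 = 2, r3 = 10
step 11: r1 = 20, r2 = 2, r3 = 10
step 12: r1 = 20, r2 = 12, r3 = 10
step 13: r1 = 20, r2 = 32, r3 = 10
step 14: r1 = 20, r2 = 32, r3 = -10
The first disagreement with the log is at step 11, where the value should be r1 = 20.

step 11, r1 = 20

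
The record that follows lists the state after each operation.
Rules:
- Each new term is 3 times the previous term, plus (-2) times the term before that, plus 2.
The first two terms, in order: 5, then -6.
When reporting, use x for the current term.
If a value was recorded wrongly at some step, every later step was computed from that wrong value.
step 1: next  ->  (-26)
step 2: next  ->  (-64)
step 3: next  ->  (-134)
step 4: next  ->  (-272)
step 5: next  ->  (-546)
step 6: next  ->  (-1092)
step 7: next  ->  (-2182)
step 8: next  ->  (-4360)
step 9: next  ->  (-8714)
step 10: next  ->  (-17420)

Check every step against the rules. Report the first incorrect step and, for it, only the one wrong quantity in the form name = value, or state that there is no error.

step 3, x = -138

Recomputing the run from the initial state:
step 1: x = -26
step 2: x = -64
step 3: x = -138
step 4: x = -284
step 5: x = -574
step 6: x = -1152
step 7: x = -2306
step 8: x = -4612
step 9: x = -9222
step 10: x = -18440
The first disagreement with the record is at step 3, where the value should be x = -138.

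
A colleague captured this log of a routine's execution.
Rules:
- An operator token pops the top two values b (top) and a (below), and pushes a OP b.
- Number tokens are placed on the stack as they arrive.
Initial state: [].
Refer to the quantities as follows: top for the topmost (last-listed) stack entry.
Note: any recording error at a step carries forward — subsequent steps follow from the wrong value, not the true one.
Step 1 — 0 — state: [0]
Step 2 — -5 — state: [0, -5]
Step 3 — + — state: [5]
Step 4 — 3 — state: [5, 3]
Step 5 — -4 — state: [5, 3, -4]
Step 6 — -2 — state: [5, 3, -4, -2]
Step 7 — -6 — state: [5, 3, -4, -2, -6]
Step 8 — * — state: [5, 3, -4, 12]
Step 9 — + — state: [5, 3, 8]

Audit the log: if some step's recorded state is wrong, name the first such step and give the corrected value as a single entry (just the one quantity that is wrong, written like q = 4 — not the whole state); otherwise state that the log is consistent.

step 1: push 0: top = 0 -> exactly as logged
step 2: push -5: top = -5 -> agrees with the log
step 3: 0 + -5 = -5 -> the log disagrees here
Step 3 is the first one off; corrected, top = -5.

step 3, top = -5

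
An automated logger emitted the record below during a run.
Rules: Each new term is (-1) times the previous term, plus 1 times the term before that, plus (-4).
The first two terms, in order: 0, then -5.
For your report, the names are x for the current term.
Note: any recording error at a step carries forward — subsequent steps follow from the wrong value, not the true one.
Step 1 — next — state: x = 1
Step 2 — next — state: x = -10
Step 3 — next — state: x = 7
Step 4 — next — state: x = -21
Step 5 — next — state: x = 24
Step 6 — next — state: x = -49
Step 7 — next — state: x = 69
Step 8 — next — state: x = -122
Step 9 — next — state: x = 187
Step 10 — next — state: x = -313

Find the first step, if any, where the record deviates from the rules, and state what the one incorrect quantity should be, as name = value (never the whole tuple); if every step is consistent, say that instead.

no error

Recomputing the run from the initial state:
step 1: x = 1
step 2: x = -10
step 3: x = 7
step 4: x = -21
step 5: x = 24
step 6: x = -49
step 7: x = 69
step 8: x = -122
step 9: x = 187
step 10: x = -313
This matches the record at every step.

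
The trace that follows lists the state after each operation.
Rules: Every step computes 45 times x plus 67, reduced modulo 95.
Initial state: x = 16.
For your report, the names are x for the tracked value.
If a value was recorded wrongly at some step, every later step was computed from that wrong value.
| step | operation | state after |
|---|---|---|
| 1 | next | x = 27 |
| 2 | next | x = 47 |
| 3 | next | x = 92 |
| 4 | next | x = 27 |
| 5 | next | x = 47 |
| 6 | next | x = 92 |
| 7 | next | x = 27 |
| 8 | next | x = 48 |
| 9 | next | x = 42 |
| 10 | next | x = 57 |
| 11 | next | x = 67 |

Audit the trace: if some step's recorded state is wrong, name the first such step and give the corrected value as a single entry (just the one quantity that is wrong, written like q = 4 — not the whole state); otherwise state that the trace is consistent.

step 1: x = (45*16 + 67) mod 95 = 27 -> in agreement
step 2: x = (45*27 + 67) mod 95 = 47 -> exactly as logged
step 3: x = (45*47 + 67) mod 95 = 92 -> in agreement
step 4: x = (45*92 + 67) mod 95 = 27 -> same as recorded
step 5: x = (45*27 + 67) mod 95 = 47 -> consistent with the trace
step 6: x = (45*47 + 67) mod 95 = 92 -> exactly as logged
step 7: x = (45*92 + 67) mod 95 = 27 -> consistent with the trace
step 8: x = (45*27 + 67) mod 95 = 47 -> a discrepancy with the trace
So the first discrepancy is step 8, where the right value is x = 47.

step 8, x = 47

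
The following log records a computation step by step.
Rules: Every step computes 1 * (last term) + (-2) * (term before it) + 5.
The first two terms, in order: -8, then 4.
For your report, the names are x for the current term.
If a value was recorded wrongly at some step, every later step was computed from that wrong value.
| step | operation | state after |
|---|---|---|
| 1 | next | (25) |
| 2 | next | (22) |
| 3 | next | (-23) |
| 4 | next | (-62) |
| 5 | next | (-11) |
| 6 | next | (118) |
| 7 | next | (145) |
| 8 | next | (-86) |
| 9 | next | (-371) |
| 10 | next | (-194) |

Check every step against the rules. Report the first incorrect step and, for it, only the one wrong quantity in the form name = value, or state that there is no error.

Recomputing the run from the initial state:
step 1: x = 25
step 2: x = 22
step 3: x = -23
step 4: x = -62
step 5: x = -11
step 6: x = 118
step 7: x = 145
step 8: x = -86
step 9: x = -371
step 10: x = -194
This matches the log at every step.

no error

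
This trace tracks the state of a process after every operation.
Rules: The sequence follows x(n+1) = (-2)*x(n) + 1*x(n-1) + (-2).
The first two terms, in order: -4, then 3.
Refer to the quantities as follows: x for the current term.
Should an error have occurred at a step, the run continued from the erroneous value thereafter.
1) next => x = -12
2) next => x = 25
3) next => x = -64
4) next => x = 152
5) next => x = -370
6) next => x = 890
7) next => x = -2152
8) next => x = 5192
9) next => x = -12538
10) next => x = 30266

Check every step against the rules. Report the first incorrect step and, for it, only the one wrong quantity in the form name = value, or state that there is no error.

step 4, x = 151

1. x = -2*(3) + (1)*(-4) + (-2) = -12 (no discrepancy)
2. x = -2*(-12) + (1)*(3) + (-2) = 25 (agrees with the trace)
3. x = -2*(25) + (1)*(-12) + (-2) = -64 (confirmed correct)
4. x = -2*(-64) + (1)*(25) + (-2) = 151 (the trace disagrees here)
The audit stops at step 4: the recorded entry is wrong and should be x = 151.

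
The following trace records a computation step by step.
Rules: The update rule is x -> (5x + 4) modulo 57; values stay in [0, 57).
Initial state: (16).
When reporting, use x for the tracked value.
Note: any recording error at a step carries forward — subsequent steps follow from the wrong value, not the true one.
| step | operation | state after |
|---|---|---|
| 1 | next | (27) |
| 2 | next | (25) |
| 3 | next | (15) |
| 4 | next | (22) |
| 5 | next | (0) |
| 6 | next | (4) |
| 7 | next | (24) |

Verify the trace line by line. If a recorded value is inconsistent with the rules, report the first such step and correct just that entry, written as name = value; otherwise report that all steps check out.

no error

Recomputing the run from the initial state:
step 1: x = 27
step 2: x = 25
step 3: x = 15
step 4: x = 22
step 5: x = 0
step 6: x = 4
step 7: x = 24
This matches the trace at every step.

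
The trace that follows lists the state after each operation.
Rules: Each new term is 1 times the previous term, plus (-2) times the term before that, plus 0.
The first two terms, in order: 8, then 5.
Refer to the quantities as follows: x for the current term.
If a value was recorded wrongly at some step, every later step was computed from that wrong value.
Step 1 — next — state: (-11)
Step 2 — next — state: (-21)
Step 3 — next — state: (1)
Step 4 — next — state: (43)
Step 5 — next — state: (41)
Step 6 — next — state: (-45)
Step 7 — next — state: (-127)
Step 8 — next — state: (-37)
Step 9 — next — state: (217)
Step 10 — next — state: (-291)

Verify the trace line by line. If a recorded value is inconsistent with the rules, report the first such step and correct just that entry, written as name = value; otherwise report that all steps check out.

step 10, x = 291

Recomputing the run from the initial state:
step 1: x = -11
step 2: x = -21
step 3: x = 1
step 4: x = 43
step 5: x = 41
step 6: x = -45
step 7: x = -127
step 8: x = -37
step 9: x = 217
step 10: x = 291
The first disagreement with the trace is at step 10, where the value should be x = 291.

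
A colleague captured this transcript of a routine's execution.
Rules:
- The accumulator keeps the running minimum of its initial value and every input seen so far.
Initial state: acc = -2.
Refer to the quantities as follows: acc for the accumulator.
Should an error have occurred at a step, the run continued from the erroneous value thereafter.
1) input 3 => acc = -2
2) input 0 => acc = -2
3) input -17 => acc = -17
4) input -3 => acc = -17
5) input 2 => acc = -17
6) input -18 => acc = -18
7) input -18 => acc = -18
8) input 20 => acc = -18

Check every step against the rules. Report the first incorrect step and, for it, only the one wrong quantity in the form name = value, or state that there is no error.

no error

Step 1: acc = min(-2, 3) = -2 — in agreement.
Step 2: acc = min(-2, 0) = -2 — consistent with the transcript.
Step 3: acc = min(-2, -17) = -17 — agrees with the transcript.
Step 4: acc = min(-17, -3) = -17 — consistent with the transcript.
Step 5: acc = min(-17, 2) = -17 — agrees with the transcript.
Step 6: acc = min(-17, -18) = -18 — confirmed correct.
Step 7: acc = min(-18, -18) = -18 — agrees with the transcript.
Step 8: acc = min(-18, 20) = -18 — agrees with the transcript.
Nothing is out of place; the run is error-free.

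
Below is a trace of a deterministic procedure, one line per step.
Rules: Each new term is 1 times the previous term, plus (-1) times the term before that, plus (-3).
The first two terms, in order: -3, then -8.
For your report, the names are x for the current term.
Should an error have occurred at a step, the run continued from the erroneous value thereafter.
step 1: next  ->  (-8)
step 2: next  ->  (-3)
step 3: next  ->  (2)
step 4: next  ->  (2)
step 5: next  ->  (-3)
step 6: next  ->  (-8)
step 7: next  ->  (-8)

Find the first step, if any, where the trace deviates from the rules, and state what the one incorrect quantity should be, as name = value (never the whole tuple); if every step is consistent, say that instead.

no error

Step 1: x = 1*(-8) + (-1)*(-3) + (-3) = -8 — same as recorded.
Step 2: x = 1*(-8) + (-1)*(-8) + (-3) = -3 — same as recorded.
Step 3: x = 1*(-3) + (-1)*(-8) + (-3) = 2 — consistent with the trace.
Step 4: x = 1*(2) + (-1)*(-3) + (-3) = 2 — consistent with the trace.
Step 5: x = 1*(2) + (-1)*(2) + (-3) = -3 — in agreement.
Step 6: x = 1*(-3) + (-1)*(2) + (-3) = -8 — verified.
Step 7: x = 1*(-8) + (-1)*(-3) + (-3) = -8 — consistent with the trace.
All entries verified; no error found.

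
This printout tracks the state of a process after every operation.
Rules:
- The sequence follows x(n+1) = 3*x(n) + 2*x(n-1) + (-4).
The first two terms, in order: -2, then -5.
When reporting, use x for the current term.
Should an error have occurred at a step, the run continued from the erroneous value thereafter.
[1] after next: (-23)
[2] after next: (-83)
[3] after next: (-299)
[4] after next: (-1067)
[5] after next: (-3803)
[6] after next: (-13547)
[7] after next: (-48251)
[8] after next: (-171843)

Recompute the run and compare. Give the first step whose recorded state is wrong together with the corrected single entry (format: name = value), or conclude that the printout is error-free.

Recomputing the run from the initial state:
step 1: x = -23
step 2: x = -83
step 3: x = -299
step 4: x = -1067
step 5: x = -3803
step 6: x = -13547
step 7: x = -48251
step 8: x = -171851
The first disagreement with the printout is at step 8, where the value should be x = -171851.

step 8, x = -171851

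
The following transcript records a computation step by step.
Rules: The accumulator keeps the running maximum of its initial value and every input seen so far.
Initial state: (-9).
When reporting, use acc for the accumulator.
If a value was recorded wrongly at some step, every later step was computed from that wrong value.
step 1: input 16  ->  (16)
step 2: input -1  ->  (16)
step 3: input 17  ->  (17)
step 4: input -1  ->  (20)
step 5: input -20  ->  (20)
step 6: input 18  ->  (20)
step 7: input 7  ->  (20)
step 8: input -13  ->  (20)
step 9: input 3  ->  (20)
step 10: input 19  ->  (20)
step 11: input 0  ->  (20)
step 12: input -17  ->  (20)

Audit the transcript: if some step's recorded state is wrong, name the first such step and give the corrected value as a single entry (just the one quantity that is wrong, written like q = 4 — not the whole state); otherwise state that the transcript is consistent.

step 4, acc = 17

Recomputing the run from the initial state:
step 1: acc = 16
step 2: acc = 16
step 3: acc = 17
step 4: acc = 17
step 5: acc = 17
step 6: acc = 18
step 7: acc = 18
step 8: acc = 18
step 9: acc = 18
step 10: acc = 19
step 11: acc = 19
step 12: acc = 19
The first disagreement with the transcript is at step 4, where the value should be acc = 17.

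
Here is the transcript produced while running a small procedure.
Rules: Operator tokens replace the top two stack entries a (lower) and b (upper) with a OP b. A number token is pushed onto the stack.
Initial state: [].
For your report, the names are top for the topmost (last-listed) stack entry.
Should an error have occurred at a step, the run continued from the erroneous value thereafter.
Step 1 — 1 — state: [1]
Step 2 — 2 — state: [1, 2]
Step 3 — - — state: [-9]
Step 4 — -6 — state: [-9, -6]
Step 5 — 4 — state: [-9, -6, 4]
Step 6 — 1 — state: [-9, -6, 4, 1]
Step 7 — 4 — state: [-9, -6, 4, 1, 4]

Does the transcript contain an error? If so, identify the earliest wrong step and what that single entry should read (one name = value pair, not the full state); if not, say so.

Step 1: push 1: top = 1 — exactly as logged.
Step 2: push 2: top = 2 — matches.
Step 3: 1 - 2 = -1 — the entry is off here.
The audit stops at step 3: the recorded entry is wrong and should be top = -1.

step 3, top = -1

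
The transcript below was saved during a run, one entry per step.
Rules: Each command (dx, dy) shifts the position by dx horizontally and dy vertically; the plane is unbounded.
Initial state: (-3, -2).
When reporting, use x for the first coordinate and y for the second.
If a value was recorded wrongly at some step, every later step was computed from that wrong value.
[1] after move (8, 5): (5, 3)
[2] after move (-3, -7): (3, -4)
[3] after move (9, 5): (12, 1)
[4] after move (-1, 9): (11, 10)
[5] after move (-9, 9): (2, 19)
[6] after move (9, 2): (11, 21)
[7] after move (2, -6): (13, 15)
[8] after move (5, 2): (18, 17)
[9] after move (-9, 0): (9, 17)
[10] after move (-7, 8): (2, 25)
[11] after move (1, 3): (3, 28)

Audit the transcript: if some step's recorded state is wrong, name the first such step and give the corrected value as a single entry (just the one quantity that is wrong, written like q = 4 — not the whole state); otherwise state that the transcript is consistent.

Recomputing the run from the initial state:
step 1: x = 5, y = 3
step 2: x = 2, y = -4
step 3: x = 11, y = 1
step 4: x = 10, y = 10
step 5: x = 1, y = 19
step 6: x = 10, y = 21
step 7: x = 12, y = 15
step 8: x = 17, y = 17
step 9: x = 8, y = 17
step 10: x = 1, y = 25
step 11: x = 2, y = 28
The first disagreement with the transcript is at step 2, where the value should be x = 2.

step 2, x = 2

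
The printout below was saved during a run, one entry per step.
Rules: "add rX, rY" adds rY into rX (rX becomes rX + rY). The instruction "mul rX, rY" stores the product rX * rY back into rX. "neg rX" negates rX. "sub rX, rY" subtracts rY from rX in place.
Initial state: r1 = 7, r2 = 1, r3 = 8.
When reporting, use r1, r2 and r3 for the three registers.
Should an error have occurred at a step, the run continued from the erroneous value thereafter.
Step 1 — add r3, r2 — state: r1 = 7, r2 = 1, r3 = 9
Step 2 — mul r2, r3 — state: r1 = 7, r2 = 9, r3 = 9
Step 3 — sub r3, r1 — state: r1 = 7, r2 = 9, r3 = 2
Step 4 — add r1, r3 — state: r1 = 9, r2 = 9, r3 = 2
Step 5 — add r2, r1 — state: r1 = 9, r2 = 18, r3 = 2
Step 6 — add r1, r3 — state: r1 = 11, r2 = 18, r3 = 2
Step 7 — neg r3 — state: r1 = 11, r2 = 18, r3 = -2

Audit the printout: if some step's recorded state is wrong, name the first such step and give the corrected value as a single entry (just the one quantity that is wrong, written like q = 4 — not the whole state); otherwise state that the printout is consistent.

1. r3 = 8 + 1 = 9 (consistent with the printout)
2. r2 = 1 * 9 = 9 (same as recorded)
3. r3 = 9 - 7 = 2 (no discrepancy)
4. r1 = 7 + 2 = 9 (exactly as logged)
5. r2 = 9 + 9 = 18 (confirmed correct)
6. r1 = 9 + 2 = 11 (consistent with the printout)
7. r3 = -(2) = -2 (matches)
Every step is consistent.

no error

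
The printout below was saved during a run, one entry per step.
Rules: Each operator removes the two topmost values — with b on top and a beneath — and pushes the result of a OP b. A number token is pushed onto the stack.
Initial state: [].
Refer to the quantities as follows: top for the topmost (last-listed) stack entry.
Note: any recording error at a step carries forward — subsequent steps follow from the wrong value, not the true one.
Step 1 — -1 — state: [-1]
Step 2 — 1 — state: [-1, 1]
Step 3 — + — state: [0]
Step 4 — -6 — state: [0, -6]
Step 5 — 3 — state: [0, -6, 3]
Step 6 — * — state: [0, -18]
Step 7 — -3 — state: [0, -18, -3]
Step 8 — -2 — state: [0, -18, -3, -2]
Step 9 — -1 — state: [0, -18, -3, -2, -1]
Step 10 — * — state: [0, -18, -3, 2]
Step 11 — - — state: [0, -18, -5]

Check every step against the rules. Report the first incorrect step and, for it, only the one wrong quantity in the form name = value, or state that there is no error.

no error

Step 1: push -1: top = -1 — no discrepancy.
Step 2: push 1: top = 1 — confirmed correct.
Step 3: -1 + 1 = 0 — matches.
Step 4: push -6: top = -6 — no discrepancy.
Step 5: push 3: top = 3 — no discrepancy.
Step 6: -6 * 3 = -18 — exactly as logged.
Step 7: push -3: top = -3 — in agreement.
Step 8: push -2: top = -2 — confirmed correct.
Step 9: push -1: top = -1 — matches.
Step 10: -2 * -1 = 2 — in agreement.
Step 11: -3 - 2 = -5 — agrees with the printout.
All steps check out; nothing to correct.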